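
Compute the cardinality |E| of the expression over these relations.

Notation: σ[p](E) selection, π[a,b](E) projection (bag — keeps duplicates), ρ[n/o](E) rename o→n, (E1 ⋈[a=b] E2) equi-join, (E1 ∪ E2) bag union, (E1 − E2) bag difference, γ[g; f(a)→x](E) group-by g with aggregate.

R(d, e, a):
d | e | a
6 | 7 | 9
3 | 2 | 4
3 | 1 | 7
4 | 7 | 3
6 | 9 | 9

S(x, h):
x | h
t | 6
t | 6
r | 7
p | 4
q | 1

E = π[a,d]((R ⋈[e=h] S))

Subexpression sizes:
  R → 5
  S → 5
  (R ⋈[e=h] S) → 3
  π[a,d]((R ⋈[e=h] S)) → 3

|E| = 3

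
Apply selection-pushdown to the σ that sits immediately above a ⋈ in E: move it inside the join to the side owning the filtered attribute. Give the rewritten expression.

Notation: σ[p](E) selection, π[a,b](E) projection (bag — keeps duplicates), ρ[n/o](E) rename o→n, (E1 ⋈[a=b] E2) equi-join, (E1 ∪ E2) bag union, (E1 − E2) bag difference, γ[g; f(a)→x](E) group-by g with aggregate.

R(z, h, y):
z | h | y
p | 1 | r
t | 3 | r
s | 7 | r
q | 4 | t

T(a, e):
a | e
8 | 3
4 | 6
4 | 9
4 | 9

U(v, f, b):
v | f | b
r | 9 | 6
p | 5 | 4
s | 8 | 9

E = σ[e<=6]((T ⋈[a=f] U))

σ filters on e, owned by the left side.
E' = (σ[e<=6](T) ⋈[a=f] U)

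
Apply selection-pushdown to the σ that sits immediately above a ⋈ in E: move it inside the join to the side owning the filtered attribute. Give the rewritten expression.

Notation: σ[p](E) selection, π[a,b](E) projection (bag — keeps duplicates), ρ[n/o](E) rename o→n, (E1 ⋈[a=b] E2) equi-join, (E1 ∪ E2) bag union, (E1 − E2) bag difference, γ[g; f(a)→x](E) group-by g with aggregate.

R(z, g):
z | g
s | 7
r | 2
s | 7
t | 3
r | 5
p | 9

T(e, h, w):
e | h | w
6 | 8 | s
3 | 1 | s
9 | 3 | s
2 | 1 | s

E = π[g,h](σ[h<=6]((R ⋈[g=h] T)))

σ filters on h, owned by the right side.
E' = π[g,h]((R ⋈[g=h] σ[h<=6](T)))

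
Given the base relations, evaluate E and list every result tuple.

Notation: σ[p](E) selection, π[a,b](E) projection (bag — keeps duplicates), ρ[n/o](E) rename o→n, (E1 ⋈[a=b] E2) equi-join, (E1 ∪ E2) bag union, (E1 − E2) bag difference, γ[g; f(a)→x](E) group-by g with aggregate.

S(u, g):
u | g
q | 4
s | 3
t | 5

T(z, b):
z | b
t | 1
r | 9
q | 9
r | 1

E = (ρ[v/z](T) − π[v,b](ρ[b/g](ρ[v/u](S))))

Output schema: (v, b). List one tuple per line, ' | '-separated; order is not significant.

Stepwise |·|:
  T → 4
  ρ[v/z](T) → 4
  S → 3
  ρ[v/u](S) → 3
  ρ[b/g](ρ[v/u](S)) → 3
  π[v,b](ρ[b/g](ρ[v/u](S))) → 3
  (ρ[v/z](T) − π[v,b](ρ[b/g](ρ[v/u](S)))) → 4

== RESULT ==
v | b
q | 9
r | 1
r | 9
t | 1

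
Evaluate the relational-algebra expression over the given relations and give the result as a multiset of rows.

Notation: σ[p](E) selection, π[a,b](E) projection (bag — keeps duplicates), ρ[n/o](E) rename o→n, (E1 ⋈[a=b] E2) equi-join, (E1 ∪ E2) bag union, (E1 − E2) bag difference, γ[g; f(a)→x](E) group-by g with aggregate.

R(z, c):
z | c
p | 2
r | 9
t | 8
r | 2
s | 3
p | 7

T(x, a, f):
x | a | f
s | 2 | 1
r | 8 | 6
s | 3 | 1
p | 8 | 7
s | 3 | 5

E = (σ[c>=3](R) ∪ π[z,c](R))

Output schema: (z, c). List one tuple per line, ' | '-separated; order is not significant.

Subexpression sizes:
  R → 6
  σ[c>=3](R) → 4
  R → 6
  π[z,c](R) → 6
  (σ[c>=3](R) ∪ π[z,c](R)) → 10

== RESULT ==
z | c
p | 2
p | 7
p | 7
r | 2
r | 9
r | 9
s | 3
s | 3
t | 8
t | 8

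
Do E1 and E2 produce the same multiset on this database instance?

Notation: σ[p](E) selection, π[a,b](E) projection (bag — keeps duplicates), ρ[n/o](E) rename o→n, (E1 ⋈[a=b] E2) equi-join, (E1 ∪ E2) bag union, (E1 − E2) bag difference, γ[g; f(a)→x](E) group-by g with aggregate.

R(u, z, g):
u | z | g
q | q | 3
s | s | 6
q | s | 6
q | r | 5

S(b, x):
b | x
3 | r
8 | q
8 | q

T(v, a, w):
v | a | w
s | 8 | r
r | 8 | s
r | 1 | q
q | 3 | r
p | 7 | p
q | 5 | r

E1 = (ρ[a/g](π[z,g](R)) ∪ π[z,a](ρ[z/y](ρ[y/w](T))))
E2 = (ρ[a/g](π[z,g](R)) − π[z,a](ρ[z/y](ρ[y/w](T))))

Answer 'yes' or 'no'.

E1 row counts bottom-up:
  R → 4
  π[z,g](R) → 4
  ρ[a/g](π[z,g](R)) → 4
  T → 6
  ρ[y/w](T) → 6
  ρ[z/y](ρ[y/w](T)) → 6
  π[z,a](ρ[z/y](ρ[y/w](T))) → 6
  (ρ[a/g](π[z,g](R)) ∪ π[z,a](ρ[z/y](ρ[y/w](T)))) → 10
E2 row counts bottom-up:
  R → 4
  π[z,g](R) → 4
  ρ[a/g](π[z,g](R)) → 4
  T → 6
  ρ[y/w](T) → 6
  ρ[z/y](ρ[y/w](T)) → 6
  π[z,a](ρ[z/y](ρ[y/w](T))) → 6
  (ρ[a/g](π[z,g](R)) − π[z,a](ρ[z/y](ρ[y/w](T)))) → 3

E1 result:
z | a
p | 7
q | 1
q | 3
r | 3
r | 5
r | 5
r | 8
s | 6
s | 6
s | 8
E2 result:
z | a
q | 3
s | 6
s | 6
Witness: ('q', 1) appears 1× in E1 but 0× in E2.

no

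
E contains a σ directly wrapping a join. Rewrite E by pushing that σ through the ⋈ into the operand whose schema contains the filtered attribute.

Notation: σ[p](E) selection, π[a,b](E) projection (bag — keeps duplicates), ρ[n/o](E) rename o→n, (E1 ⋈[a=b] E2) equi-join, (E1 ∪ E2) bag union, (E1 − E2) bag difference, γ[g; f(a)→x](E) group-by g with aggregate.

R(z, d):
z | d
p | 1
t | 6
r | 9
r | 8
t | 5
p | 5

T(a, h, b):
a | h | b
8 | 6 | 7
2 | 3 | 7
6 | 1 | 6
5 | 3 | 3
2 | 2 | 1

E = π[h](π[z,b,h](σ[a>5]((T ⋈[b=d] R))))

σ filters on a, owned by the left side.
E' = π[h](π[z,b,h]((σ[a>5](T) ⋈[b=d] R)))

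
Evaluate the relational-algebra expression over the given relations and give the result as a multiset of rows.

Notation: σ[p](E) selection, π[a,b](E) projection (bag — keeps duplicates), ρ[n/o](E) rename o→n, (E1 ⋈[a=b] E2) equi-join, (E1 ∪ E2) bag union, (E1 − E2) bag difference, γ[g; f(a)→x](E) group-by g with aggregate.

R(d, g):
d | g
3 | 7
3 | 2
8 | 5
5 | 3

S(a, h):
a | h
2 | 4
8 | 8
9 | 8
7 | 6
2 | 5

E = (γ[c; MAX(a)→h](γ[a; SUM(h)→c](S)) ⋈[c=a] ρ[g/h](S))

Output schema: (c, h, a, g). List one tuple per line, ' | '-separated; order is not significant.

Row counts bottom-up:
  S → 5
  γ[a; SUM(h)→c](S) → 4
  γ[c; MAX(a)→h](γ[a; SUM(h)→c](S)) → 3
  S → 5
  ρ[g/h](S) → 5
  (γ[c; MAX(a)→h](γ[a; SUM(h)→c](S)) ⋈[c=a] ρ[g/h](S)) → 2

== RESULT ==
c | h | a | g
8 | 9 | 8 | 8
9 | 2 | 9 | 8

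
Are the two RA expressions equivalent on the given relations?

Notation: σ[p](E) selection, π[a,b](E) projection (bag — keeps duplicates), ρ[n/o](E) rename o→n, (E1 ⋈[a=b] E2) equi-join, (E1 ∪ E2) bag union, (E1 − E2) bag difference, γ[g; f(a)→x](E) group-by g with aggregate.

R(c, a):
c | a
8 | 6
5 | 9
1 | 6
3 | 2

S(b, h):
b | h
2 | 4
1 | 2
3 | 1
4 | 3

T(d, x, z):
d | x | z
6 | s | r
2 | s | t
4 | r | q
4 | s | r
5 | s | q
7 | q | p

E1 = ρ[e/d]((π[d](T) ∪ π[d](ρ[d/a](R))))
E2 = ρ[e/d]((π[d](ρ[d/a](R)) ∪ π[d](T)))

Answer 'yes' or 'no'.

E1 subexpression sizes:
  T → 6
  π[d](T) → 6
  R → 4
  ρ[d/a](R) → 4
  π[d](ρ[d/a](R)) → 4
  (π[d](T) ∪ π[d](ρ[d/a](R))) → 10
  ρ[e/d]((π[d](T) ∪ π[d](ρ[d/a](R)))) → 10
E2 subexpression sizes:
  R → 4
  ρ[d/a](R) → 4
  π[d](ρ[d/a](R)) → 4
  T → 6
  π[d](T) → 6
  (π[d](ρ[d/a](R)) ∪ π[d](T)) → 10
  ρ[e/d]((π[d](ρ[d/a](R)) ∪ π[d](T))) → 10

E1 and E2 produce the same multiset:
e
2
2
4
4
5
6
6
6
7
9

yes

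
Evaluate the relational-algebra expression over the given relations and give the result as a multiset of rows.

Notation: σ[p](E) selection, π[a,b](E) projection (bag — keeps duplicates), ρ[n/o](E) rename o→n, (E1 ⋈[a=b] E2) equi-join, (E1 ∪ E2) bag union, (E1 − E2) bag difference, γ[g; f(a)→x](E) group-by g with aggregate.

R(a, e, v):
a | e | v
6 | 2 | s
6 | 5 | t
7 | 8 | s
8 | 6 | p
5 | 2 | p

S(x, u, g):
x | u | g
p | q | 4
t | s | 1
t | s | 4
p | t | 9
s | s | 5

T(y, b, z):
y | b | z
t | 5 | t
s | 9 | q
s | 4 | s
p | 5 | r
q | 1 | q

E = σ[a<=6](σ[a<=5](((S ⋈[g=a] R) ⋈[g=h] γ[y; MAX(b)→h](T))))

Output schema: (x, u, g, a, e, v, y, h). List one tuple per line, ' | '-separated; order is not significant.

Subexpression sizes:
  S → 5
  R → 5
  (S ⋈[g=a] R) → 1
  T → 5
  γ[y; MAX(b)→h](T) → 4
  ((S ⋈[g=a] R) ⋈[g=h] γ[y; MAX(b)→h](T)) → 2
  σ[a<=5](((S ⋈[g=a] R) ⋈[g=h] γ[y; MAX(b)→h](T))) → 2
  σ[a<=6](σ[a<=5](((S ⋈[g=a] R) ⋈[g=h] γ[y; MAX(b)→h](T)))) → 2

== RESULT ==
x | u | g | a | e | v | y | h
s | s | 5 | 5 | 2 | p | p | 5
s | s | 5 | 5 | 2 | p | t | 5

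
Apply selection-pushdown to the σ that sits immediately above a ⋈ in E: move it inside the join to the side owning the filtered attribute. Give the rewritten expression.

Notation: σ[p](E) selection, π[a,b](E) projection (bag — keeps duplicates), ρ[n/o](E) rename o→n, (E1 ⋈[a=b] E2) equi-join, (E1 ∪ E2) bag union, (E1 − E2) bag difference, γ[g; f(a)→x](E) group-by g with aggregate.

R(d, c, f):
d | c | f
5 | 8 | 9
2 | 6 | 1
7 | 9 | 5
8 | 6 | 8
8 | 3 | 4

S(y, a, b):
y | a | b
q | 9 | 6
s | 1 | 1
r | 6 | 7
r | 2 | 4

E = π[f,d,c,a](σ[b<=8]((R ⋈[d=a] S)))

σ filters on b, owned by the right side.
E' = π[f,d,c,a]((R ⋈[d=a] σ[b<=8](S)))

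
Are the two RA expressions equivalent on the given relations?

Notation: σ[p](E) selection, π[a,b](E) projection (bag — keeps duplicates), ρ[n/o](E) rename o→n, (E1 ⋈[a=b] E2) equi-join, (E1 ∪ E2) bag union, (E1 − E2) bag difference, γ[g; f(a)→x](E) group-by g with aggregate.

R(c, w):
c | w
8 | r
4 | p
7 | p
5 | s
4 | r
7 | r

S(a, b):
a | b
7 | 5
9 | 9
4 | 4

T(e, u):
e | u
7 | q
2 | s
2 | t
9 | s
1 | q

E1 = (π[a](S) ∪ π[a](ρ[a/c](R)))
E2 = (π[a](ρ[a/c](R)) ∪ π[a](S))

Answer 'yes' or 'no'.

E1 subexpression sizes:
  S → 3
  π[a](S) → 3
  R → 6
  ρ[a/c](R) → 6
  π[a](ρ[a/c](R)) → 6
  (π[a](S) ∪ π[a](ρ[a/c](R))) → 9
E2 subexpression sizes:
  R → 6
  ρ[a/c](R) → 6
  π[a](ρ[a/c](R)) → 6
  S → 3
  π[a](S) → 3
  (π[a](ρ[a/c](R)) ∪ π[a](S)) → 9

E1 and E2 produce the same multiset:
a
4
4
4
5
7
7
7
8
9

yes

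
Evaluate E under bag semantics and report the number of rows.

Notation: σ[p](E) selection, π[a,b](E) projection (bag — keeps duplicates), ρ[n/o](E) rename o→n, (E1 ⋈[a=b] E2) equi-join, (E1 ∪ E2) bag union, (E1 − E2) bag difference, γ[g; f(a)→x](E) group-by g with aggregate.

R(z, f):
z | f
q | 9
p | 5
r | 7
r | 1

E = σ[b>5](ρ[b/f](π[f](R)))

Subexpression sizes:
  R → 4
  π[f](R) → 4
  ρ[b/f](π[f](R)) → 4
  σ[b>5](ρ[b/f](π[f](R))) → 2

|E| = 2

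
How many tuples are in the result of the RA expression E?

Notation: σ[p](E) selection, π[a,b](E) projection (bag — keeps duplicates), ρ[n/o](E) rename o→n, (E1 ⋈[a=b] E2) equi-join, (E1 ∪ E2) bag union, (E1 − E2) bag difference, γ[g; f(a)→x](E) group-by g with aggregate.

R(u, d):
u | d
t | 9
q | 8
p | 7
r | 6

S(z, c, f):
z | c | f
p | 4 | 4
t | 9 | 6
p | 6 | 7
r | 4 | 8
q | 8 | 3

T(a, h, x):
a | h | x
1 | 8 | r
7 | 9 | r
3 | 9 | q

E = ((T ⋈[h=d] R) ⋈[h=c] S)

Subexpression sizes:
  T → 3
  R → 4
  (T ⋈[h=d] R) → 3
  S → 5
  ((T ⋈[h=d] R) ⋈[h=c] S) → 3

|E| = 3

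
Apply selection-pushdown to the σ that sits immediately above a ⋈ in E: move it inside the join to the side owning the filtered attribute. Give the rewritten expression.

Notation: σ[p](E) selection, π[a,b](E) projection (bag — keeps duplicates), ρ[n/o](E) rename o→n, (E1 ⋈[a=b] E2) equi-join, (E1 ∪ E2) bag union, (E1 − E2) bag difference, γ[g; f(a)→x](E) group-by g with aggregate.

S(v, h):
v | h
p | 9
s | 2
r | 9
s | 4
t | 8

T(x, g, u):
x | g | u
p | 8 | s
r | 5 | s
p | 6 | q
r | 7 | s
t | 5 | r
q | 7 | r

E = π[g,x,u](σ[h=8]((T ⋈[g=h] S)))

σ filters on h, owned by the right side.
E' = π[g,x,u]((T ⋈[g=h] σ[h=8](S)))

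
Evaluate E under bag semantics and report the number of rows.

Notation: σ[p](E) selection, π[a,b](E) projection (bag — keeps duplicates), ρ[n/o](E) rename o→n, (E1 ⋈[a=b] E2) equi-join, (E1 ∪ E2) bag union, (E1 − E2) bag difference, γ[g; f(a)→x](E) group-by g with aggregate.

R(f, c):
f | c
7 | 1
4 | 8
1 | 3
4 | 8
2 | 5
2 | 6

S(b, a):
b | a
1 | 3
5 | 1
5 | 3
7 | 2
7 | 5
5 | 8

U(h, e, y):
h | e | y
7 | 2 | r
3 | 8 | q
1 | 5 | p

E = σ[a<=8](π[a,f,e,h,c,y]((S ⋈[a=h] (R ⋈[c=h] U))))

Subexpression sizes:
  S → 6
  R → 6
  U → 3
  (R ⋈[c=h] U) → 2
  (S ⋈[a=h] (R ⋈[c=h] U)) → 3
  π[a,f,e,h,c,y]((S ⋈[a=h] (R ⋈[c=h] U))) → 3
  σ[a<=8](π[a,f,e,h,c,y]((S ⋈[a=h] (R ⋈[c=h] U)))) → 3

|E| = 3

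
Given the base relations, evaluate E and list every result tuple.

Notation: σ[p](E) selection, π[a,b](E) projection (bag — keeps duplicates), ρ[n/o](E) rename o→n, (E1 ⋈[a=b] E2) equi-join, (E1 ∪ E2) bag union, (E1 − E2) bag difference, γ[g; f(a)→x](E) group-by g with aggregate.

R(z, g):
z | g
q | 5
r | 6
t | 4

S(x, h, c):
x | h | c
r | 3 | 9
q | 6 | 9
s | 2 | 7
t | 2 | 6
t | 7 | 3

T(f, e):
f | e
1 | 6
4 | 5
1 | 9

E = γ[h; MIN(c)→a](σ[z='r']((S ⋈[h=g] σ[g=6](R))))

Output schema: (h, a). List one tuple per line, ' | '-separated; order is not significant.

Per-node cardinality:
  S → 5
  R → 3
  σ[g=6](R) → 1
  (S ⋈[h=g] σ[g=6](R)) → 1
  σ[z='r']((S ⋈[h=g] σ[g=6](R))) → 1
  γ[h; MIN(c)→a](σ[z='r']((S ⋈[h=g] σ[g=6](R)))) → 1

== RESULT ==
h | a
6 | 9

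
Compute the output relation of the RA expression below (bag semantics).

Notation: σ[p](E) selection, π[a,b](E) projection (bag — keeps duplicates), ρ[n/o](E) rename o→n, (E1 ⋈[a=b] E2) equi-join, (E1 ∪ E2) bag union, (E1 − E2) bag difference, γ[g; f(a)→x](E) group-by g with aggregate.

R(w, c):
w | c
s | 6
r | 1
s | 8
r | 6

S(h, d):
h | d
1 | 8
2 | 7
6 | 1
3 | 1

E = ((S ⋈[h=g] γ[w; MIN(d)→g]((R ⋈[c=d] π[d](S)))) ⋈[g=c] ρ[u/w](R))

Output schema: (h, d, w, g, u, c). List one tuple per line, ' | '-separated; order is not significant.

Row counts bottom-up:
  S → 4
  R → 4
  S → 4
  π[d](S) → 4
  (R ⋈[c=d] π[d](S)) → 3
  γ[w; MIN(d)→g]((R ⋈[c=d] π[d](S))) → 2
  (S ⋈[h=g] γ[w; MIN(d)→g]((R ⋈[c=d] π[d](S)))) → 1
  R → 4
  ρ[u/w](R) → 4
  ((S ⋈[h=g] γ[w; MIN(d)→g]((R ⋈[c=d] π[d](S)))) ⋈[g=c] ρ[u/w](R)) → 1

== RESULT ==
h | d | w | g | u | c
1 | 8 | r | 1 | r | 1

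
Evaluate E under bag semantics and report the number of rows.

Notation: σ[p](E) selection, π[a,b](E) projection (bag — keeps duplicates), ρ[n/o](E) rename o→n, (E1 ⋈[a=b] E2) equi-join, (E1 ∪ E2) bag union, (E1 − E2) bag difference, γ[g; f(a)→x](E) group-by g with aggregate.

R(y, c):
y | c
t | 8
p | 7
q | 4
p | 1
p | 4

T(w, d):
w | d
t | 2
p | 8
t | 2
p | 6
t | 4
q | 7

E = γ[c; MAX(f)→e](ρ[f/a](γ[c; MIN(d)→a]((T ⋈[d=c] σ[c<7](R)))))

Stepwise |·|:
  T → 6
  R → 5
  σ[c<7](R) → 3
  (T ⋈[d=c] σ[c<7](R)) → 2
  γ[c; MIN(d)→a]((T ⋈[d=c] σ[c<7](R))) → 1
  ρ[f/a](γ[c; MIN(d)→a]((T ⋈[d=c] σ[c<7](R)))) → 1
  γ[c; MAX(f)→e](ρ[f/a](γ[c; MIN(d)→a]((T ⋈[d=c] σ[c<7](R))))) → 1

|E| = 1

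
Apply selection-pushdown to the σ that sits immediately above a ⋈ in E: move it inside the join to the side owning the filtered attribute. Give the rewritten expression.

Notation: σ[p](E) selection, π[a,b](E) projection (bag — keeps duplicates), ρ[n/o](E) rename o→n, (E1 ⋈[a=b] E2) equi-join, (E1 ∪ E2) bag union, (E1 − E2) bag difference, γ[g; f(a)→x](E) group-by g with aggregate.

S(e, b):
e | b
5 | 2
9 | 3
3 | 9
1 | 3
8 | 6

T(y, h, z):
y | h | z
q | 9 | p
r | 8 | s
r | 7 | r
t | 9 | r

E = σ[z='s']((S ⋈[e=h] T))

σ filters on z, owned by the right side.
E' = (S ⋈[e=h] σ[z='s'](T))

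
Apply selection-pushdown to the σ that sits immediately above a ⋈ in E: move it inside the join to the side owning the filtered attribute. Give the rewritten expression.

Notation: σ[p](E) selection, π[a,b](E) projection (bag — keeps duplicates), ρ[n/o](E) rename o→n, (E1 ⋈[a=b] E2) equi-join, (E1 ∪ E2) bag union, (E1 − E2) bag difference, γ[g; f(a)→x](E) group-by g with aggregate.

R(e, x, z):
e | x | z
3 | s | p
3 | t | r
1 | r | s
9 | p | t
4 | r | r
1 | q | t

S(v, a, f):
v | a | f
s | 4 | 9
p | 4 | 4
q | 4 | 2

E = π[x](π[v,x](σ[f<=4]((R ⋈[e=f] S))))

σ filters on f, owned by the right side.
E' = π[x](π[v,x]((R ⋈[e=f] σ[f<=4](S))))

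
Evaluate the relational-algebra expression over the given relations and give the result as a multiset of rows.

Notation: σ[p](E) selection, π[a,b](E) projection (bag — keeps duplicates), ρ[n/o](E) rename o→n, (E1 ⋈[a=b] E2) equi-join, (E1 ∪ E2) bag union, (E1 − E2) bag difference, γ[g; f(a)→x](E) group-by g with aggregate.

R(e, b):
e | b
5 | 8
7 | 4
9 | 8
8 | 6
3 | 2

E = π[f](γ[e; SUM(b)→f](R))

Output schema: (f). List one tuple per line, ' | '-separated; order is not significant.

Subexpression sizes:
  R → 5
  γ[e; SUM(b)→f](R) → 5
  π[f](γ[e; SUM(b)→f](R)) → 5

== RESULT ==
f
2
4
6
8
8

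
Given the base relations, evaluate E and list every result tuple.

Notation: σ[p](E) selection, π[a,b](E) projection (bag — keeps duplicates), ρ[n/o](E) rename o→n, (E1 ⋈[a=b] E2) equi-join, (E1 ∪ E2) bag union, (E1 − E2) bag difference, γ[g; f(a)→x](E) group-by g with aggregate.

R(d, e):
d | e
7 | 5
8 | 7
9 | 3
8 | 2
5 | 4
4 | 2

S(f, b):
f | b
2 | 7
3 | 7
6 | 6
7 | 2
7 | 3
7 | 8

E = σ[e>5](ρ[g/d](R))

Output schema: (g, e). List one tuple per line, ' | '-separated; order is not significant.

Row counts bottom-up:
  R → 6
  ρ[g/d](R) → 6
  σ[e>5](ρ[g/d](R)) → 1

== RESULT ==
g | e
8 | 7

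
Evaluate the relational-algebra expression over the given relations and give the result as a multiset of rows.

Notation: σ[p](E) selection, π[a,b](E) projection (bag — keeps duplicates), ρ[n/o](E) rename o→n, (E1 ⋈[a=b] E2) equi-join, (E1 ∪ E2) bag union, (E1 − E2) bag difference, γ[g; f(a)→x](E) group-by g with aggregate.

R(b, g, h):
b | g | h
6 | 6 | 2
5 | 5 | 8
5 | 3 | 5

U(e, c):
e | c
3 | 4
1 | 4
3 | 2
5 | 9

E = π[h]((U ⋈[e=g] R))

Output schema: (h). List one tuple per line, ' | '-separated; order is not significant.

Stepwise |·|:
  U → 4
  R → 3
  (U ⋈[e=g] R) → 3
  π[h]((U ⋈[e=g] R)) → 3

== RESULT ==
h
5
5
8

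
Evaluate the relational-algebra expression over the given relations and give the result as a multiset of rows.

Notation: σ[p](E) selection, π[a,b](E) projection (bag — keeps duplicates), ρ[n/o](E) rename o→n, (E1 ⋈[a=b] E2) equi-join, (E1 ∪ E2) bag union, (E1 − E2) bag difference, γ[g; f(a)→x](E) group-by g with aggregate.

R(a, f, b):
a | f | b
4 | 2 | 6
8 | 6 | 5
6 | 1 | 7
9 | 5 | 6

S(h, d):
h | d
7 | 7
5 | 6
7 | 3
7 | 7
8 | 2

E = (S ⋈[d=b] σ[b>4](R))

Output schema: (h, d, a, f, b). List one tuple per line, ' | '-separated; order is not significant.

Subexpression sizes:
  S → 5
  R → 4
  σ[b>4](R) → 4
  (S ⋈[d=b] σ[b>4](R)) → 4

== RESULT ==
h | d | a | f | b
5 | 6 | 4 | 2 | 6
5 | 6 | 9 | 5 | 6
7 | 7 | 6 | 1 | 7
7 | 7 | 6 | 1 | 7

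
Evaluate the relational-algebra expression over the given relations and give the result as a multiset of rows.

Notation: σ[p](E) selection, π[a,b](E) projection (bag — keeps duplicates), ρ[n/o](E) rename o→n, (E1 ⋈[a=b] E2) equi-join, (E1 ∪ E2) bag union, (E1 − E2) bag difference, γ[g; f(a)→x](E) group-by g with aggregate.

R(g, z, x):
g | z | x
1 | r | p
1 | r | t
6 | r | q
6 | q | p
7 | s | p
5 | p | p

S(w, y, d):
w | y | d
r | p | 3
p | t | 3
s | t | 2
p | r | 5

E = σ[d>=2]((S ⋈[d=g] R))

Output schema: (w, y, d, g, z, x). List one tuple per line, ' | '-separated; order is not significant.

Per-node cardinality:
  S → 4
  R → 6
  (S ⋈[d=g] R) → 1
  σ[d>=2]((S ⋈[d=g] R)) → 1

== RESULT ==
w | y | d | g | z | x
p | r | 5 | 5 | p | p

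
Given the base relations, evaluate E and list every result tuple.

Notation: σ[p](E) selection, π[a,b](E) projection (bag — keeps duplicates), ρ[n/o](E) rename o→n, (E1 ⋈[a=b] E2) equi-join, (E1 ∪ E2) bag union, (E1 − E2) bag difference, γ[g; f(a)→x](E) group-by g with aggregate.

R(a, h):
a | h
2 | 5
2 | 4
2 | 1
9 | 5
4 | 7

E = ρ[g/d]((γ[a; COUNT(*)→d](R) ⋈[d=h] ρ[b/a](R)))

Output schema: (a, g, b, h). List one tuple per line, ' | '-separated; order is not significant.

Subexpression sizes:
  R → 5
  γ[a; COUNT(*)→d](R) → 3
  R → 5
  ρ[b/a](R) → 5
  (γ[a; COUNT(*)→d](R) ⋈[d=h] ρ[b/a](R)) → 2
  ρ[g/d]((γ[a; COUNT(*)→d](R) ⋈[d=h] ρ[b/a](R))) → 2

== RESULT ==
a | g | b | h
4 | 1 | 2 | 1
9 | 1 | 2 | 1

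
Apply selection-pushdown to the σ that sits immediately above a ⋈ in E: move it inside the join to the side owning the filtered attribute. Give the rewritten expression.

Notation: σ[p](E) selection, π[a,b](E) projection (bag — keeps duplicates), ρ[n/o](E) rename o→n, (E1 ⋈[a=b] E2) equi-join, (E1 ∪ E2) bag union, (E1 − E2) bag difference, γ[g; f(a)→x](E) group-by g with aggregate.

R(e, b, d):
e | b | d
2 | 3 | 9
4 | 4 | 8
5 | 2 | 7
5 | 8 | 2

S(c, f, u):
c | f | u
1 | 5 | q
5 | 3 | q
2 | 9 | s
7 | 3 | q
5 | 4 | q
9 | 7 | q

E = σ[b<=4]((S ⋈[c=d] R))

σ filters on b, owned by the right side.
E' = (S ⋈[c=d] σ[b<=4](R))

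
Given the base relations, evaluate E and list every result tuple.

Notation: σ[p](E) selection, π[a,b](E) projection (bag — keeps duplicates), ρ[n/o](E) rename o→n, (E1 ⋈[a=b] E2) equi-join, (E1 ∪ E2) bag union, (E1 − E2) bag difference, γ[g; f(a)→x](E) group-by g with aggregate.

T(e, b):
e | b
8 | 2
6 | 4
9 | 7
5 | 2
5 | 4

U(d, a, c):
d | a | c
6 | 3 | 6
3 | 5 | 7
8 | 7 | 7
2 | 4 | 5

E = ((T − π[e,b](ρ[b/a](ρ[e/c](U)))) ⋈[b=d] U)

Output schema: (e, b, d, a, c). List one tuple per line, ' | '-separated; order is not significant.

Per-node cardinality:
  T → 5
  U → 4
  ρ[e/c](U) → 4
  ρ[b/a](ρ[e/c](U)) → 4
  π[e,b](ρ[b/a](ρ[e/c](U))) → 4
  (T − π[e,b](ρ[b/a](ρ[e/c](U)))) → 4
  U → 4
  ((T − π[e,b](ρ[b/a](ρ[e/c](U)))) ⋈[b=d] U) → 2

== RESULT ==
e | b | d | a | c
5 | 2 | 2 | 4 | 5
8 | 2 | 2 | 4 | 5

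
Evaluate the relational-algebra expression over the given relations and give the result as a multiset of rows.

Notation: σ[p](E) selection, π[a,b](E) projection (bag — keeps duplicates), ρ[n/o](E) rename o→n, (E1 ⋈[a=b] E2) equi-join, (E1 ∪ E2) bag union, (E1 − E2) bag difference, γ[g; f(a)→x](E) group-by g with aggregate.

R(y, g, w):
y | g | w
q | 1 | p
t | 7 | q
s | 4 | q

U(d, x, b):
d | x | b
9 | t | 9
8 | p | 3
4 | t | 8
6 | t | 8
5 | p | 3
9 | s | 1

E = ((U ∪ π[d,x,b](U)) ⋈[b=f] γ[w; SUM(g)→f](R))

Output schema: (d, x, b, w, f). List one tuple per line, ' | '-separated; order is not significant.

Per-node cardinality:
  U → 6
  U → 6
  π[d,x,b](U) → 6
  (U ∪ π[d,x,b](U)) → 12
  R → 3
  γ[w; SUM(g)→f](R) → 2
  ((U ∪ π[d,x,b](U)) ⋈[b=f] γ[w; SUM(g)→f](R)) → 2

== RESULT ==
d | x | b | w | f
9 | s | 1 | p | 1
9 | s | 1 | p | 1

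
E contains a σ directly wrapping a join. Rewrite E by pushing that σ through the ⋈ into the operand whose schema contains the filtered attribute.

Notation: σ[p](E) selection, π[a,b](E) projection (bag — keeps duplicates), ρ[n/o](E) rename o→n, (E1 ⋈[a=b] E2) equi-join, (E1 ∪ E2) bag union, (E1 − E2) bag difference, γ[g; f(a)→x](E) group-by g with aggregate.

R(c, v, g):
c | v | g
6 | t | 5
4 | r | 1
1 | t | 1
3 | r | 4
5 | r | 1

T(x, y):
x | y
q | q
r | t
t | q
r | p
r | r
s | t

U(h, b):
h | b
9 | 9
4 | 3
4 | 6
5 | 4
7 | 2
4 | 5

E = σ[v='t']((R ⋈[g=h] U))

σ filters on v, owned by the left side.
E' = (σ[v='t'](R) ⋈[g=h] U)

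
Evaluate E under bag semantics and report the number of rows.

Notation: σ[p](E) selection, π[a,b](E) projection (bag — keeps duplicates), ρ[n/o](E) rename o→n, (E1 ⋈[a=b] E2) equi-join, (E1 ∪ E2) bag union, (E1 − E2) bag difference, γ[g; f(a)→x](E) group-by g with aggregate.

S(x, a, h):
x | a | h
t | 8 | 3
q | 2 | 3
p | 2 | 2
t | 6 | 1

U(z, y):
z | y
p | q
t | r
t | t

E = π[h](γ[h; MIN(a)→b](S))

Per-node cardinality:
  S → 4
  γ[h; MIN(a)→b](S) → 3
  π[h](γ[h; MIN(a)→b](S)) → 3

|E| = 3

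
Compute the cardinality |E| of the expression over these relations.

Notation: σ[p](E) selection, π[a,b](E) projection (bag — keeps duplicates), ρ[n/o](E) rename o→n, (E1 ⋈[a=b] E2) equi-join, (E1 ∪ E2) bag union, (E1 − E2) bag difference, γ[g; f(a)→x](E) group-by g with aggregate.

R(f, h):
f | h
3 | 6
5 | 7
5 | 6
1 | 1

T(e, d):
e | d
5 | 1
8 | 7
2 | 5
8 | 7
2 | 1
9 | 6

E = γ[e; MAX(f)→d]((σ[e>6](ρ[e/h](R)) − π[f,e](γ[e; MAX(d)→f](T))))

Per-node cardinality:
  R → 4
  ρ[e/h](R) → 4
  σ[e>6](ρ[e/h](R)) → 1
  T → 6
  γ[e; MAX(d)→f](T) → 4
  π[f,e](γ[e; MAX(d)→f](T)) → 4
  (σ[e>6](ρ[e/h](R)) − π[f,e](γ[e; MAX(d)→f](T))) → 1
  γ[e; MAX(f)→d]((σ[e>6](ρ[e/h](R)) − π[f,e](γ[e; MAX(d)→f](T)))) → 1

|E| = 1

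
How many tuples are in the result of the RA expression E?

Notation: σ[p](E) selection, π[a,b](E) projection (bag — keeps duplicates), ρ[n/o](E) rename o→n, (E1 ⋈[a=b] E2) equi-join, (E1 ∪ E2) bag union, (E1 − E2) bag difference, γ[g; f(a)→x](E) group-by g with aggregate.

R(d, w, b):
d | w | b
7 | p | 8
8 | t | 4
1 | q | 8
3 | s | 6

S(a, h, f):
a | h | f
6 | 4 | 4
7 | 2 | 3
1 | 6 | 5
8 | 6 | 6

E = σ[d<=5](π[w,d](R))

Per-node cardinality:
  R → 4
  π[w,d](R) → 4
  σ[d<=5](π[w,d](R)) → 2

|E| = 2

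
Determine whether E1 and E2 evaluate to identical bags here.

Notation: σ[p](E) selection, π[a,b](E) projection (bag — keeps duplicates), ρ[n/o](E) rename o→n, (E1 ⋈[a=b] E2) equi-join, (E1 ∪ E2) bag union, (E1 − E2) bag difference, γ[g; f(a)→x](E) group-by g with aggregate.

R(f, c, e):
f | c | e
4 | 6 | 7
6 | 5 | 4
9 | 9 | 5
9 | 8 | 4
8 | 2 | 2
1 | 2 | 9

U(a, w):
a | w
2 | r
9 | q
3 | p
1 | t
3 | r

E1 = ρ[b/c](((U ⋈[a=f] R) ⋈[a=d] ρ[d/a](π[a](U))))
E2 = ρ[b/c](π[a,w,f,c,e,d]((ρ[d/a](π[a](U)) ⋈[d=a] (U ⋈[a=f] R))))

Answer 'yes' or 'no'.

E1 subexpression sizes:
  U → 5
  R → 6
  (U ⋈[a=f] R) → 3
  U → 5
  π[a](U) → 5
  ρ[d/a](π[a](U)) → 5
  ((U ⋈[a=f] R) ⋈[a=d] ρ[d/a](π[a](U))) → 3
  ρ[b/c](((U ⋈[a=f] R) ⋈[a=d] ρ[d/a](π[a](U)))) → 3
E2 subexpression sizes:
  U → 5
  π[a](U) → 5
  ρ[d/a](π[a](U)) → 5
  U → 5
  R → 6
  (U ⋈[a=f] R) → 3
  (ρ[d/a](π[a](U)) ⋈[d=a] (U ⋈[a=f] R)) → 3
  π[a,w,f,c,e,d]((ρ[d/a](π[a](U)) ⋈[d=a] (U ⋈[a=f] R))) → 3
  ρ[b/c](π[a,w,f,c,e,d]((ρ[d/a](π[a](U)) ⋈[d=a] (U ⋈[a=f] R)))) → 3

E1 and E2 produce the same multiset:
a | w | f | b | e | d
1 | t | 1 | 2 | 9 | 1
9 | q | 9 | 8 | 4 | 9
9 | q | 9 | 9 | 5 | 9

yes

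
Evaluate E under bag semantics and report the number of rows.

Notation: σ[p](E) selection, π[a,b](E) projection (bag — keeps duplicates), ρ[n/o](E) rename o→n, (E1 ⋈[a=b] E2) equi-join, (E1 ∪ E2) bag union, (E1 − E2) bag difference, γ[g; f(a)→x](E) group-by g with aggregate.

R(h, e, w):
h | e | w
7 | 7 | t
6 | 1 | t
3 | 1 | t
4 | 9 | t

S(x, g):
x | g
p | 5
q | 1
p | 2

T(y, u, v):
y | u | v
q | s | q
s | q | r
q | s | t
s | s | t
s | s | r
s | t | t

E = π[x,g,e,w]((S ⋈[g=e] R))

Per-node cardinality:
  S → 3
  R → 4
  (S ⋈[g=e] R) → 2
  π[x,g,e,w]((S ⋈[g=e] R)) → 2

|E| = 2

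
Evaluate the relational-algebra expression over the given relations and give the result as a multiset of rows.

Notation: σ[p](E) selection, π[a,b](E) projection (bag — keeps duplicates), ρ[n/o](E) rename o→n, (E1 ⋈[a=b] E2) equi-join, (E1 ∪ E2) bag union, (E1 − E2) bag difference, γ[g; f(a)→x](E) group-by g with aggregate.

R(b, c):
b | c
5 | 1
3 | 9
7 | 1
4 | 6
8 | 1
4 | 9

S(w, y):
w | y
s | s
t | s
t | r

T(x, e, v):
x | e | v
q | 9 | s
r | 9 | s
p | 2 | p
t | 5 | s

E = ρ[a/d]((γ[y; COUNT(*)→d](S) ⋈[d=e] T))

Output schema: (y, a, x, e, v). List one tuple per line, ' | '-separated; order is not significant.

Subexpression sizes:
  S → 3
  γ[y; COUNT(*)→d](S) → 2
  T → 4
  (γ[y; COUNT(*)→d](S) ⋈[d=e] T) → 1
  ρ[a/d]((γ[y; COUNT(*)→d](S) ⋈[d=e] T)) → 1

== RESULT ==
y | a | x | e | v
s | 2 | p | 2 | p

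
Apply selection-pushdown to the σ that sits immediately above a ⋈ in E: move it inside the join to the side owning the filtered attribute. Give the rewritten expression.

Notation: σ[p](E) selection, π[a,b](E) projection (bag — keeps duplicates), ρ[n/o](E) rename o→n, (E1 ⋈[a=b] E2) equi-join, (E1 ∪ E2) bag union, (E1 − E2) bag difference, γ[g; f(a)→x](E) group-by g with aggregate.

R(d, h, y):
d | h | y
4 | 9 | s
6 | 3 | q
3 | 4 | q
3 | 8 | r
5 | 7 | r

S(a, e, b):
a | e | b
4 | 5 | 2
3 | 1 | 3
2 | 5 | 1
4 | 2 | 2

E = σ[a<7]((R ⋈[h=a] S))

σ filters on a, owned by the right side.
E' = (R ⋈[h=a] σ[a<7](S))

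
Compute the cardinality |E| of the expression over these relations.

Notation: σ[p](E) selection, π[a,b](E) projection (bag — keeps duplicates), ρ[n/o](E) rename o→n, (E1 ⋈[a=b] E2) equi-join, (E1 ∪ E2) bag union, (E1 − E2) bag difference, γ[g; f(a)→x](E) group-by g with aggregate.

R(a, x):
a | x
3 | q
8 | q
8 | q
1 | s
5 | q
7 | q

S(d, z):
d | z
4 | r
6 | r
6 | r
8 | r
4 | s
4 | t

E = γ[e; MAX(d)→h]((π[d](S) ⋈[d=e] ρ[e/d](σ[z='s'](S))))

Stepwise |·|:
  S → 6
  π[d](S) → 6
  S → 6
  σ[z='s'](S) → 1
  ρ[e/d](σ[z='s'](S)) → 1
  (π[d](S) ⋈[d=e] ρ[e/d](σ[z='s'](S))) → 3
  γ[e; MAX(d)→h]((π[d](S) ⋈[d=e] ρ[e/d](σ[z='s'](S)))) → 1

|E| = 1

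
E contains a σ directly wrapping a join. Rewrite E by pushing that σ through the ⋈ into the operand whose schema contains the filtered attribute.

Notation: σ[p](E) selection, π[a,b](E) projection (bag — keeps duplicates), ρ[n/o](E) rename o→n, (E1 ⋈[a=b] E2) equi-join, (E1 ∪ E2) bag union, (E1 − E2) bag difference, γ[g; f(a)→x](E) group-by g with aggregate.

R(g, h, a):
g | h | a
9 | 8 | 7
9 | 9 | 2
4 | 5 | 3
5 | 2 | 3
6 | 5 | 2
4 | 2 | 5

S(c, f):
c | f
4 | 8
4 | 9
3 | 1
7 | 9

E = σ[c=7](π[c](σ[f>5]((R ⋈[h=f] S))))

σ filters on f, owned by the right side.
E' = σ[c=7](π[c]((R ⋈[h=f] σ[f>5](S))))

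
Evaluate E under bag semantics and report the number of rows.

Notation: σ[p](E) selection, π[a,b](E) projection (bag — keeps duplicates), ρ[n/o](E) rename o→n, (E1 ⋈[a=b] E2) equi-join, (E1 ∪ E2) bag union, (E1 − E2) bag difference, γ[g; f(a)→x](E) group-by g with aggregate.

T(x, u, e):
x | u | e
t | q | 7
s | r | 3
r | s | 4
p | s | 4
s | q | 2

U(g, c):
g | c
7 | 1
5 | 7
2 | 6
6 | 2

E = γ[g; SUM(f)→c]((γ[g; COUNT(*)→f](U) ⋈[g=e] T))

Per-node cardinality:
  U → 4
  γ[g; COUNT(*)→f](U) → 4
  T → 5
  (γ[g; COUNT(*)→f](U) ⋈[g=e] T) → 2
  γ[g; SUM(f)→c]((γ[g; COUNT(*)→f](U) ⋈[g=e] T)) → 2

|E| = 2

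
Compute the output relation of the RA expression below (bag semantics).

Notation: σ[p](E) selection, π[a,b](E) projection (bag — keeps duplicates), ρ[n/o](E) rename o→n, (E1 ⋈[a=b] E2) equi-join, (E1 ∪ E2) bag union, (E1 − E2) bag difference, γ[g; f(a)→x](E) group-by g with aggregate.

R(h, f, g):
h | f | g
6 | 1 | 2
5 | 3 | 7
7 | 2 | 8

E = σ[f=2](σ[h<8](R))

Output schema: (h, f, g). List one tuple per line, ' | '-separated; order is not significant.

Row counts bottom-up:
  R → 3
  σ[h<8](R) → 3
  σ[f=2](σ[h<8](R)) → 1

== RESULT ==
h | f | g
7 | 2 | 8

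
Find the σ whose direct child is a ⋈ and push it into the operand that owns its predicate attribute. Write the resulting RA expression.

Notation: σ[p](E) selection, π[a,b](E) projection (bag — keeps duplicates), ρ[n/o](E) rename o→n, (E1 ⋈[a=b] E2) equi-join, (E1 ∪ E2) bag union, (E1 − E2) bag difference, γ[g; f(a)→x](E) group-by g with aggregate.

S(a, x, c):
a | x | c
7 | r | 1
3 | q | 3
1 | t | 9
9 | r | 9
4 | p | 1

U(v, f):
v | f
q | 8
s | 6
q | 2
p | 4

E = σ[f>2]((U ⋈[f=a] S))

σ filters on f, owned by the left side.
E' = (σ[f>2](U) ⋈[f=a] S)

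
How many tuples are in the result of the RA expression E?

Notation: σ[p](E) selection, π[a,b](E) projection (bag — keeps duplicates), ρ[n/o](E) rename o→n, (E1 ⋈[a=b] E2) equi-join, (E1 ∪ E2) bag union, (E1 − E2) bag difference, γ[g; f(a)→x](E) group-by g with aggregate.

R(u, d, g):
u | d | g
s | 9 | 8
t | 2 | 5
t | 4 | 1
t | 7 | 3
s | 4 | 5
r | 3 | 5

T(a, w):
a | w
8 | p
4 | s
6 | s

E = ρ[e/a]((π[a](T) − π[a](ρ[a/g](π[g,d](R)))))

Per-node cardinality:
  T → 3
  π[a](T) → 3
  R → 6
  π[g,d](R) → 6
  ρ[a/g](π[g,d](R)) → 6
  π[a](ρ[a/g](π[g,d](R))) → 6
  (π[a](T) − π[a](ρ[a/g](π[g,d](R)))) → 2
  ρ[e/a]((π[a](T) − π[a](ρ[a/g](π[g,d](R))))) → 2

|E| = 2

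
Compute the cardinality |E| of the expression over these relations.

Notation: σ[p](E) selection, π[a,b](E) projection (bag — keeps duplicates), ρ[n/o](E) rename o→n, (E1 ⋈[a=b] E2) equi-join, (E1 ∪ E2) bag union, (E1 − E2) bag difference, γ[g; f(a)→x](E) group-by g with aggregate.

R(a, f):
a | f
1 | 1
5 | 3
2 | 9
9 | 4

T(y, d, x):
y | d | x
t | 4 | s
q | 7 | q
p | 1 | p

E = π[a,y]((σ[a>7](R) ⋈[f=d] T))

Stepwise |·|:
  R → 4
  σ[a>7](R) → 1
  T → 3
  (σ[a>7](R) ⋈[f=d] T) → 1
  π[a,y]((σ[a>7](R) ⋈[f=d] T)) → 1

|E| = 1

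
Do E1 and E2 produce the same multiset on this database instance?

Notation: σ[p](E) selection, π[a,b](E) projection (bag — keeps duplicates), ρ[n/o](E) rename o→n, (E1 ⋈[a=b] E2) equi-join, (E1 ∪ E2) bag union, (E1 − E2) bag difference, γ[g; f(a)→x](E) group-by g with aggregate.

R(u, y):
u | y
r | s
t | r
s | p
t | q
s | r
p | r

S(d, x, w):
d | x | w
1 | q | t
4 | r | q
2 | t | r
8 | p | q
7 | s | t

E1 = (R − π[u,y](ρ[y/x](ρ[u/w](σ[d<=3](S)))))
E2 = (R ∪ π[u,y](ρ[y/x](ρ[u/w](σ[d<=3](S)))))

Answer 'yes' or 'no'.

E1 stepwise |·|:
  R → 6
  S → 5
  σ[d<=3](S) → 2
  ρ[u/w](σ[d<=3](S)) → 2
  ρ[y/x](ρ[u/w](σ[d<=3](S))) → 2
  π[u,y](ρ[y/x](ρ[u/w](σ[d<=3](S)))) → 2
  (R − π[u,y](ρ[y/x](ρ[u/w](σ[d<=3](S))))) → 5
E2 stepwise |·|:
  R → 6
  S → 5
  σ[d<=3](S) → 2
  ρ[u/w](σ[d<=3](S)) → 2
  ρ[y/x](ρ[u/w](σ[d<=3](S))) → 2
  π[u,y](ρ[y/x](ρ[u/w](σ[d<=3](S)))) → 2
  (R ∪ π[u,y](ρ[y/x](ρ[u/w](σ[d<=3](S))))) → 8

E1 result:
u | y
p | r
r | s
s | p
s | r
t | r
E2 result:
u | y
p | r
r | s
r | t
s | p
s | r
t | q
t | q
t | r
Witness: ('t', 'q') appears 0× in E1 but 2× in E2.

no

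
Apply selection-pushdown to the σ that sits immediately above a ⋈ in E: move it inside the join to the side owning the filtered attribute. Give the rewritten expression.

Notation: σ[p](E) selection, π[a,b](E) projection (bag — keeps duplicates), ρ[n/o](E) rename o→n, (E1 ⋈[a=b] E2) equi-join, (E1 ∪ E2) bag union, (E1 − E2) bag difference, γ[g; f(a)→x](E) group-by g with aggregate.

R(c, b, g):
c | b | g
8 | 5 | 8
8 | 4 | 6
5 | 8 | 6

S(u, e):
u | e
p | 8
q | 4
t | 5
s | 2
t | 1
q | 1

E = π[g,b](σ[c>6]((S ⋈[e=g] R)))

σ filters on c, owned by the right side.
E' = π[g,b]((S ⋈[e=g] σ[c>6](R)))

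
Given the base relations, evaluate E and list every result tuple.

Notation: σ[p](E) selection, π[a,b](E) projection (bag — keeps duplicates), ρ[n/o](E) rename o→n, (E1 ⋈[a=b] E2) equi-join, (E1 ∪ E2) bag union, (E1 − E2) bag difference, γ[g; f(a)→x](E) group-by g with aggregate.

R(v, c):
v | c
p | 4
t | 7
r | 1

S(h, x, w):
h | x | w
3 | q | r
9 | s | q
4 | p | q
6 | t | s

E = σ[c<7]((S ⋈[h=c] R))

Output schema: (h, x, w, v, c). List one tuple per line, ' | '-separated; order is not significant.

Stepwise |·|:
  S → 4
  R → 3
  (S ⋈[h=c] R) → 1
  σ[c<7]((S ⋈[h=c] R)) → 1

== RESULT ==
h | x | w | v | c
4 | p | q | p | 4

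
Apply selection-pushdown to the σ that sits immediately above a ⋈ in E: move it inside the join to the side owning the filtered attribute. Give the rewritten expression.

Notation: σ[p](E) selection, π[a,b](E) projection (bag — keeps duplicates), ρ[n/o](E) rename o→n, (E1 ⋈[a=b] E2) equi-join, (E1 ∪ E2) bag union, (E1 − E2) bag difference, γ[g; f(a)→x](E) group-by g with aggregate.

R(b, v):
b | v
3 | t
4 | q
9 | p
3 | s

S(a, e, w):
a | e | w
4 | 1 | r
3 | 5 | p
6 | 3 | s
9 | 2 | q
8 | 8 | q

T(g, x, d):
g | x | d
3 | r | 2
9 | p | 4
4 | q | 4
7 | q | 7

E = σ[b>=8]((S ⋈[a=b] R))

σ filters on b, owned by the right side.
E' = (S ⋈[a=b] σ[b>=8](R))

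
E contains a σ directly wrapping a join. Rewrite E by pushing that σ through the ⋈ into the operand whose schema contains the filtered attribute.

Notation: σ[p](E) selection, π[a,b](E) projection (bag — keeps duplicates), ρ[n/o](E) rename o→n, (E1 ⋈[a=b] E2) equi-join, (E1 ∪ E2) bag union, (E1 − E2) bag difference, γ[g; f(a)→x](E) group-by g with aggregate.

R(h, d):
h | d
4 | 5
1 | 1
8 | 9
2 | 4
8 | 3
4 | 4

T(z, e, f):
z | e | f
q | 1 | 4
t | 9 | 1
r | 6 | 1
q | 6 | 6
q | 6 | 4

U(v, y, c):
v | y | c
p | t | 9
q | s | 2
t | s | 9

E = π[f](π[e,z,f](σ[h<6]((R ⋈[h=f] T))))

σ filters on h, owned by the left side.
E' = π[f](π[e,z,f]((σ[h<6](R) ⋈[h=f] T)))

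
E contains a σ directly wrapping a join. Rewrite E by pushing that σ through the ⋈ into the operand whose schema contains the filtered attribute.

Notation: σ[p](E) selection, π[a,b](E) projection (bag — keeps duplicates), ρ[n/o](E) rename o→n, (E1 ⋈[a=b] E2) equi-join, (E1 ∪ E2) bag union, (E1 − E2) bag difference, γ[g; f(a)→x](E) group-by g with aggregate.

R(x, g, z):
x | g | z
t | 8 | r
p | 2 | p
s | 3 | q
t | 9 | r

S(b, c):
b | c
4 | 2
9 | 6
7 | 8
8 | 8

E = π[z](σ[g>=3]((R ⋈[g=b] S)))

σ filters on g, owned by the left side.
E' = π[z]((σ[g>=3](R) ⋈[g=b] S))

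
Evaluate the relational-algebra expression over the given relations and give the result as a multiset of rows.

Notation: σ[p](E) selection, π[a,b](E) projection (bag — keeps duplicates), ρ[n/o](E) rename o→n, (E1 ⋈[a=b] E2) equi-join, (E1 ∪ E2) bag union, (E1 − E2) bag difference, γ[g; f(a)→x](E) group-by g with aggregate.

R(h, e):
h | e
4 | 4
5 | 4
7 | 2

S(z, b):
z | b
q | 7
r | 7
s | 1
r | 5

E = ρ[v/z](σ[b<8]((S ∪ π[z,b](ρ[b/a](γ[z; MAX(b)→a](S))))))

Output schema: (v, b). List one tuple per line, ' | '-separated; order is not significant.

Row counts bottom-up:
  S → 4
  S → 4
  γ[z; MAX(b)→a](S) → 3
  ρ[b/a](γ[z; MAX(b)→a](S)) → 3
  π[z,b](ρ[b/a](γ[z; MAX(b)→a](S))) → 3
  (S ∪ π[z,b](ρ[b/a](γ[z; MAX(b)→a](S)))) → 7
  σ[b<8]((S ∪ π[z,b](ρ[b/a](γ[z; MAX(b)→a](S))))) → 7
  ρ[v/z](σ[b<8]((S ∪ π[z,b](ρ[b/a](γ[z; MAX(b)→a](S)))))) → 7

== RESULT ==
v | b
q | 7
q | 7
r | 5
r | 7
r | 7
s | 1
s | 1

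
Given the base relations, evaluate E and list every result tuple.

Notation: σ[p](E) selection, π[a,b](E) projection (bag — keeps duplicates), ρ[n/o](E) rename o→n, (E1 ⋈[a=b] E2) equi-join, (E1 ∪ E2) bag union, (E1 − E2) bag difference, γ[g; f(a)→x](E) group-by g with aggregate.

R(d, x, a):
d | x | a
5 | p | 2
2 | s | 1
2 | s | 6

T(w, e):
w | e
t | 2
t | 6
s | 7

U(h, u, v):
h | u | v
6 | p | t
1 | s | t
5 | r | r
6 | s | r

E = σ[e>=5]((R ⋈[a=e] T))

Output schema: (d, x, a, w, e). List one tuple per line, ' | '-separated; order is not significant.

Subexpression sizes:
  R → 3
  T → 3
  (R ⋈[a=e] T) → 2
  σ[e>=5]((R ⋈[a=e] T)) → 1

== RESULT ==
d | x | a | w | e
2 | s | 6 | t | 6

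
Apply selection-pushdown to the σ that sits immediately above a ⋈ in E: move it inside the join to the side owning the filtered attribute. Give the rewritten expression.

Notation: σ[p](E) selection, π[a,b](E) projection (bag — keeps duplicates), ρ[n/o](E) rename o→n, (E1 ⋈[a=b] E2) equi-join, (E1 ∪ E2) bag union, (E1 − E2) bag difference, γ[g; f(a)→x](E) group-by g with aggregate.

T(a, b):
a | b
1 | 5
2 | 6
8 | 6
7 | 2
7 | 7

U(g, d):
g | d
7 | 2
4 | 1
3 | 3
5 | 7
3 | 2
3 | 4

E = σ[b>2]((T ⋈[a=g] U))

σ filters on b, owned by the left side.
E' = (σ[b>2](T) ⋈[a=g] U)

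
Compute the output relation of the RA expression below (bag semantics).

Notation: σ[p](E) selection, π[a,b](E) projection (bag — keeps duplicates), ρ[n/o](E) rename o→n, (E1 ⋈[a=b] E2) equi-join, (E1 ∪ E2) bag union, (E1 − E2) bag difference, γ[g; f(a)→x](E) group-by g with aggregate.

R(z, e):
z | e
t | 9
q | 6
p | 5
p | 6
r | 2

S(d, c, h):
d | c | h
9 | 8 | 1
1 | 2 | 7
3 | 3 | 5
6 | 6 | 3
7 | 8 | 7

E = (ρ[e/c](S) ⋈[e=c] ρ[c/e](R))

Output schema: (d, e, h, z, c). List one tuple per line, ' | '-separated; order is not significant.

Row counts bottom-up:
  S → 5
  ρ[e/c](S) → 5
  R → 5
  ρ[c/e](R) → 5
  (ρ[e/c](S) ⋈[e=c] ρ[c/e](R)) → 3

== RESULT ==
d | e | h | z | c
1 | 2 | 7 | r | 2
6 | 6 | 3 | p | 6
6 | 6 | 3 | q | 6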